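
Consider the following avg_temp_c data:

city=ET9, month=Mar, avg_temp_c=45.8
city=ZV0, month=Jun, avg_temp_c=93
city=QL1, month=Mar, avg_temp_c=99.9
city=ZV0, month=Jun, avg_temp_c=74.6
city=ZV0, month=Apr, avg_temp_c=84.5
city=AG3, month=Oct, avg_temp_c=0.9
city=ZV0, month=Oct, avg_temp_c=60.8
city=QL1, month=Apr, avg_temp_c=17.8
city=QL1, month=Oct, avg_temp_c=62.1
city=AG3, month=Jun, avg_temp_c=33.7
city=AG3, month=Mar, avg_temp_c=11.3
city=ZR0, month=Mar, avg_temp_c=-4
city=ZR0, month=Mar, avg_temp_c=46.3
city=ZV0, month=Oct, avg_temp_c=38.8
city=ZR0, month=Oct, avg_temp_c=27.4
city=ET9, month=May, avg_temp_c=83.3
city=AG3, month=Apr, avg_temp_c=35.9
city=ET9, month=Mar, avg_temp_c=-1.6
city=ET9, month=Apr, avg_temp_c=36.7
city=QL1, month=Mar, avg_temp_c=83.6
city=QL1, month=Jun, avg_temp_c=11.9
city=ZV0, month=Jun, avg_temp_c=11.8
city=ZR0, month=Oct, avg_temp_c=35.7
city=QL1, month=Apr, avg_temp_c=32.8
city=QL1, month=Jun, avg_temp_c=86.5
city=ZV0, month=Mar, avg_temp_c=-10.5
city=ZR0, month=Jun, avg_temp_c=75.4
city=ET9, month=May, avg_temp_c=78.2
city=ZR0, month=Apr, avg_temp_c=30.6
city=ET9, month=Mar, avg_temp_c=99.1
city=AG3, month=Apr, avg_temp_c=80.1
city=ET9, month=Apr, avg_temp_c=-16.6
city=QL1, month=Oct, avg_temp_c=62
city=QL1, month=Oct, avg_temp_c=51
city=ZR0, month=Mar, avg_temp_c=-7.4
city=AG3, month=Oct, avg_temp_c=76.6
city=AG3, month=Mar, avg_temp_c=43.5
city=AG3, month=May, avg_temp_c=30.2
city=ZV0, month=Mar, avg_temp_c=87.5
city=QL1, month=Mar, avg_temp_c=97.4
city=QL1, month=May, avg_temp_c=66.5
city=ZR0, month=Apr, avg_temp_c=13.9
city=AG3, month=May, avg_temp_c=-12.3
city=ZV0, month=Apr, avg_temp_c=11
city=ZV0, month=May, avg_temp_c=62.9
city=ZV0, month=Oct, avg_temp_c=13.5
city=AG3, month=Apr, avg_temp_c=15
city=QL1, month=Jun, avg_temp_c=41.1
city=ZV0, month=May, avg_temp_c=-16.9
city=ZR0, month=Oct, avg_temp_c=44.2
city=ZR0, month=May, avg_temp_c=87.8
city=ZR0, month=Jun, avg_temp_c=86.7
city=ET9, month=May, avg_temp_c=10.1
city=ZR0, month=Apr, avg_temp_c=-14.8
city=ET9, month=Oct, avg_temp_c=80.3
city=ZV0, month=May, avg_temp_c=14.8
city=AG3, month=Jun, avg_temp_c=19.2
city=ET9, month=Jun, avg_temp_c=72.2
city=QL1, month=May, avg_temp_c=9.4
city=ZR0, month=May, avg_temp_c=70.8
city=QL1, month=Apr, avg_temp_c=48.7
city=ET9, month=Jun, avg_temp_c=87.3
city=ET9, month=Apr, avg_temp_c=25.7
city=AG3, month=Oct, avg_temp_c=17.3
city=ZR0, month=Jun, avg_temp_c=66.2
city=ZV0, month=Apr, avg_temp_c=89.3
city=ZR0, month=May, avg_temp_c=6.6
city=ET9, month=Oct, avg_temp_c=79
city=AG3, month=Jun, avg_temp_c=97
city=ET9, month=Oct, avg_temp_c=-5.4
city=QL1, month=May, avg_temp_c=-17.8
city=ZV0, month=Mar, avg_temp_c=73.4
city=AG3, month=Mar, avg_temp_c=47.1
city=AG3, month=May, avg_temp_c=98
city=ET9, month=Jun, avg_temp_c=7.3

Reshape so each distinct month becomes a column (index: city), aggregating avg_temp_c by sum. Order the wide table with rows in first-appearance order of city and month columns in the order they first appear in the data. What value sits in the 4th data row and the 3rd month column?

131

With rows in first-appearance order of city, row 4 is city=AG3. month columns in first-appearance order: Mar, Jun, Apr, Oct, May; column 3 is Apr.
Long rows with city=AG3, month=Apr: 35.9 + 80.1 + 15 = 131.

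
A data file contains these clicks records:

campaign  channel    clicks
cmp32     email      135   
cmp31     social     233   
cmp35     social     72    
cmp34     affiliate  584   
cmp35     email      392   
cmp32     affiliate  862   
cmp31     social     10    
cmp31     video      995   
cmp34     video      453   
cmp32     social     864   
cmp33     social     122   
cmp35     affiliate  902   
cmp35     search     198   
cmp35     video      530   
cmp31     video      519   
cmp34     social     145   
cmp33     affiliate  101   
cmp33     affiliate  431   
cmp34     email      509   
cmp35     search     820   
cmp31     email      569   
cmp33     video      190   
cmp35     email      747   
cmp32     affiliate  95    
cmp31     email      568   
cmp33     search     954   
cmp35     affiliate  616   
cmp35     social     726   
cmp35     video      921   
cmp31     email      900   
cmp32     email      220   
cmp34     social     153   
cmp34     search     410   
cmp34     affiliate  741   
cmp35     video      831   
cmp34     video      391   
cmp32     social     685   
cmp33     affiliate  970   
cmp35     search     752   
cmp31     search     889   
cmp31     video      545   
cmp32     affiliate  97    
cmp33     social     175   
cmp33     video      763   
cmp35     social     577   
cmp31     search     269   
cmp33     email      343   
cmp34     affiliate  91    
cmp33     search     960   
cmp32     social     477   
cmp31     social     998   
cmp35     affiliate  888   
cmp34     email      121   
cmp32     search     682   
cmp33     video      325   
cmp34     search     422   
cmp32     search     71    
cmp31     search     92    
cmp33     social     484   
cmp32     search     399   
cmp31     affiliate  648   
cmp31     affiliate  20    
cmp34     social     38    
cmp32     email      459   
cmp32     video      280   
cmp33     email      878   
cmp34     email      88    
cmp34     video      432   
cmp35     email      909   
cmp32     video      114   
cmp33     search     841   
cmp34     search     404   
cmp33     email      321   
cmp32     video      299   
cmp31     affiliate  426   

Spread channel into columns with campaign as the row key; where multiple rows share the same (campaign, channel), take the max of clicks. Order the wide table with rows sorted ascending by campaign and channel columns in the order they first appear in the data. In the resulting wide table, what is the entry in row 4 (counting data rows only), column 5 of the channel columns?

422

With rows sorted ascending by campaign, row 4 is campaign=cmp34. channel columns in first-appearance order: email, social, affiliate, video, search; column 5 is search.
Long rows with campaign=cmp34, channel=search: max(410, 422, 404) = 422.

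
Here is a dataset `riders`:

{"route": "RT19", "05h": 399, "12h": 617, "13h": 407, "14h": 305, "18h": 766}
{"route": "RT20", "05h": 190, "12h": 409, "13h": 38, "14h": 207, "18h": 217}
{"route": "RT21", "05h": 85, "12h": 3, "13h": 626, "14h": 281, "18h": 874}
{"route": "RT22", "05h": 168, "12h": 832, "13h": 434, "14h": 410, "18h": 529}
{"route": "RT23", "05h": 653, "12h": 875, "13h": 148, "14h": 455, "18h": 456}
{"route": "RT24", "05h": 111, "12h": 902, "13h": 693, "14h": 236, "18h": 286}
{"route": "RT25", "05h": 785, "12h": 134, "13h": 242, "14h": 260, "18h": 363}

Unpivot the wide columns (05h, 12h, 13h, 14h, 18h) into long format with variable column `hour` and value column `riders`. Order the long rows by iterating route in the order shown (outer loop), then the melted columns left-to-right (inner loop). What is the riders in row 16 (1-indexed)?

168

35 rows total (7 × 5). Row 16: index ⌊(16-1)/5⌋ = 3 into route → RT22; (16-1) mod 5 = 0 into the melted columns → 05h.
So row 16 is (RT22, 05h, 168); riders = 168.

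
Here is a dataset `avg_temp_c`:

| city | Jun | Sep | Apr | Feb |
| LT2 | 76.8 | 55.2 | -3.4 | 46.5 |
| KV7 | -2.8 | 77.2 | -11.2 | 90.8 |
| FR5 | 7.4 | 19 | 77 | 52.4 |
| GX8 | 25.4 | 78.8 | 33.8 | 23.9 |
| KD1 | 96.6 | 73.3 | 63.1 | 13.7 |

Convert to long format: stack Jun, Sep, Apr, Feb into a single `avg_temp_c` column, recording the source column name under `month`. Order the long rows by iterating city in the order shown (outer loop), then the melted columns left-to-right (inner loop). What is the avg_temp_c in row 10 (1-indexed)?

19

20 rows total (5 × 4). Row 10: index ⌊(10-1)/4⌋ = 2 into city → FR5; (10-1) mod 4 = 1 into the melted columns → Sep.
So row 10 is (FR5, Sep, 19); avg_temp_c = 19.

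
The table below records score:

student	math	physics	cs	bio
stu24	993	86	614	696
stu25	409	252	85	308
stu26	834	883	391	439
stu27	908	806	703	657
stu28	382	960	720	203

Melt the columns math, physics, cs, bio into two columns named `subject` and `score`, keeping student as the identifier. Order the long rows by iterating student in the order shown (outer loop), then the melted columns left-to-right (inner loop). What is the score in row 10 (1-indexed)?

883

20 rows total (5 × 4). Row 10: index ⌊(10-1)/4⌋ = 2 into student → stu26; (10-1) mod 4 = 1 into the melted columns → physics.
So row 10 is (stu26, physics, 883); score = 883.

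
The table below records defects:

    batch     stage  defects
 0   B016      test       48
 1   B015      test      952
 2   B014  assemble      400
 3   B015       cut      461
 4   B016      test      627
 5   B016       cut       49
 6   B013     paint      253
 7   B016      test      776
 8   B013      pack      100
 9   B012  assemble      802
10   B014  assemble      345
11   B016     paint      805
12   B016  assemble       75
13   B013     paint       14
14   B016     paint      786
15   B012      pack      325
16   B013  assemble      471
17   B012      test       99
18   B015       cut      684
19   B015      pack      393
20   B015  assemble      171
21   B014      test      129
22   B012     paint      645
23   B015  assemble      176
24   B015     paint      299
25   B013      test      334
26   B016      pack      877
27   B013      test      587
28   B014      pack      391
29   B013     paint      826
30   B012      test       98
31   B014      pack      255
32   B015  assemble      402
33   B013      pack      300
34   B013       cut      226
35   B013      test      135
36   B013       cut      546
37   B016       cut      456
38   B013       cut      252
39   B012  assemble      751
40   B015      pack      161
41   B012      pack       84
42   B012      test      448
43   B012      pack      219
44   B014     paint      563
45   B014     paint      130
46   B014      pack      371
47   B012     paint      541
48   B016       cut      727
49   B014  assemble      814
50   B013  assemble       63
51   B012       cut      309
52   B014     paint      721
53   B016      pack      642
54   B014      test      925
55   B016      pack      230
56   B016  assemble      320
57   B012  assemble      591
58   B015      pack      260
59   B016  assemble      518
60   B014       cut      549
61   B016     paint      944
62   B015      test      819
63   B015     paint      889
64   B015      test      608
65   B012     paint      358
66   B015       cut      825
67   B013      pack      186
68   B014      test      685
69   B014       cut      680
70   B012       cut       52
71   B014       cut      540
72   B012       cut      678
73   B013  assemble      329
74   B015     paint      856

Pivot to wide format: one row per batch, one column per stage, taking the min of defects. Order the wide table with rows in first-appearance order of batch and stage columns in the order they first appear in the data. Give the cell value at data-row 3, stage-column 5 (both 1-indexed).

255

With rows in first-appearance order of batch, row 3 is batch=B014. stage columns in first-appearance order: test, assemble, cut, paint, pack; column 5 is pack.
Long rows with batch=B014, stage=pack: min(391, 255, 371) = 255.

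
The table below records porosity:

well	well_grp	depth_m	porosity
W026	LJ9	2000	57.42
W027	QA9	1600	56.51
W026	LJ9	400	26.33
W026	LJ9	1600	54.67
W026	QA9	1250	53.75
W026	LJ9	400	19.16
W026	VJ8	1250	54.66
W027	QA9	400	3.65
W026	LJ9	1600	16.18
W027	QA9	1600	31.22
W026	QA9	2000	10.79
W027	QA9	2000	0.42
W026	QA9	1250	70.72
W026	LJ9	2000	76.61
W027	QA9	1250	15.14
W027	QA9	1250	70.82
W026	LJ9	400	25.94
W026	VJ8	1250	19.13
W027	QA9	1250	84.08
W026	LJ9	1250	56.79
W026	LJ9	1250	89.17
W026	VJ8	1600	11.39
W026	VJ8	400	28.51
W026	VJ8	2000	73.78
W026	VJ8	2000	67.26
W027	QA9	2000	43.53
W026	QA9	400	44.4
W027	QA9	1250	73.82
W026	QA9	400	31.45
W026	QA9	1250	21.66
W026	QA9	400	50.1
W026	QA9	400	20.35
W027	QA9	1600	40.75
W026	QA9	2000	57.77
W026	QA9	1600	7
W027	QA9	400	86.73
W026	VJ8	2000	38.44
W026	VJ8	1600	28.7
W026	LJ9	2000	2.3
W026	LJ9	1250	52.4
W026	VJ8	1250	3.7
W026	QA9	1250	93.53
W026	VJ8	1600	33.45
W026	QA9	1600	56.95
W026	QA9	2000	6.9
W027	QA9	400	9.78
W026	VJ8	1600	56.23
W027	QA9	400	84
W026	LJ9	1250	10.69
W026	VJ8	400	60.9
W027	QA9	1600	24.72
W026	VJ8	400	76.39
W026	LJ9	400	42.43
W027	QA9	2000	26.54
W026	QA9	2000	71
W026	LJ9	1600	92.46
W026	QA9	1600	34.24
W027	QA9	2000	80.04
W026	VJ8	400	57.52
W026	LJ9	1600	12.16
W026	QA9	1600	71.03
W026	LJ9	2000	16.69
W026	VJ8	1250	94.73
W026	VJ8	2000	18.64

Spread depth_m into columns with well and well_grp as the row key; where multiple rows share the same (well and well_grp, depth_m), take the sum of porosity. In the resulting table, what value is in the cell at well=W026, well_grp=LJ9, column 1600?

175.47

Rows with well=W026, well_grp=LJ9 and depth_m=1600: porosity values are 54.67, 16.18, 92.46, 12.16.
54.67 + 16.18 + 92.46 + 12.16 = 175.47.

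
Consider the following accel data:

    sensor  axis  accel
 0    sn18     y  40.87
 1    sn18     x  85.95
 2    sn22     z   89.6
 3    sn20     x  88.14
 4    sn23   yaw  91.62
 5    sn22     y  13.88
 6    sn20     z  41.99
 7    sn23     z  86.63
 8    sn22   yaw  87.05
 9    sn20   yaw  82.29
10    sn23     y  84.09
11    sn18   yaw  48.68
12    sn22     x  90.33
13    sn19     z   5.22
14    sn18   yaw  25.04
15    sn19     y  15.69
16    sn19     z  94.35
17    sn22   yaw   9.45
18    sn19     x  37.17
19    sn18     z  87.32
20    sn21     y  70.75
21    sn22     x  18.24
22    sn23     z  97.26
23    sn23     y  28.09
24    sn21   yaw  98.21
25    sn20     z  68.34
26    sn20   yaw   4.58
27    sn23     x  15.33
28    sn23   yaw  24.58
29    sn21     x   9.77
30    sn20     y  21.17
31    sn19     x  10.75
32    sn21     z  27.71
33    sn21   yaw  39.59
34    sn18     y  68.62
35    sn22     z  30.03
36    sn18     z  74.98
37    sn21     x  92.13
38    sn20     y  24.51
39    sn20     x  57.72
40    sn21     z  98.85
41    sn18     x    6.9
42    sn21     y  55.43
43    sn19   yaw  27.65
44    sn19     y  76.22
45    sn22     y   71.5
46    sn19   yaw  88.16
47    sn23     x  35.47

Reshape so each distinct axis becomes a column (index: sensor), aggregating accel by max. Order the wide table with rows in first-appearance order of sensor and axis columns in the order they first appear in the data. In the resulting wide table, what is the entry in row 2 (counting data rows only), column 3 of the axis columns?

89.6

With rows in first-appearance order of sensor, row 2 is sensor=sn22. axis columns in first-appearance order: y, x, z, yaw; column 3 is z.
Long rows with sensor=sn22, axis=z: max(89.6, 30.03) = 89.6.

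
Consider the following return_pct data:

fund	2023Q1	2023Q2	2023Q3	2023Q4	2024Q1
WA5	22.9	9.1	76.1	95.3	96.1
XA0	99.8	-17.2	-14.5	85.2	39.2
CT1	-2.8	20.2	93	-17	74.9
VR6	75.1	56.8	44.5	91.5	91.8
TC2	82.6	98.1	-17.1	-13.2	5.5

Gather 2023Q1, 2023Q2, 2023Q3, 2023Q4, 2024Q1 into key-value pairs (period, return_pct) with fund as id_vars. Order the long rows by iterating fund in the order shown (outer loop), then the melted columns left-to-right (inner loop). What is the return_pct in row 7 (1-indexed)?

25 rows total (5 × 5). Row 7: index ⌊(7-1)/5⌋ = 1 into fund → XA0; (7-1) mod 5 = 1 into the melted columns → 2023Q2.
So row 7 is (XA0, 2023Q2, -17.2); return_pct = -17.2.

-17.2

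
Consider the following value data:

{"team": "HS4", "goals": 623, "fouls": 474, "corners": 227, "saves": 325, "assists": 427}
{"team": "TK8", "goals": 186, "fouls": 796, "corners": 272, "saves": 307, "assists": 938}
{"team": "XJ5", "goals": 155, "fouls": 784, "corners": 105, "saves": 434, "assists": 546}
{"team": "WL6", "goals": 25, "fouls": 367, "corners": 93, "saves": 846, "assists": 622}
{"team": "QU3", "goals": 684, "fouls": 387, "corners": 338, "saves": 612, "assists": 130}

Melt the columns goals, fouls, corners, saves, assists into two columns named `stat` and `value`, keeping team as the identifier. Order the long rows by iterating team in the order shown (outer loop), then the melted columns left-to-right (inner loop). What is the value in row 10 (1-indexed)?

25 rows total (5 × 5). Row 10: index ⌊(10-1)/5⌋ = 1 into team → TK8; (10-1) mod 5 = 4 into the melted columns → assists.
So row 10 is (TK8, assists, 938); value = 938.

938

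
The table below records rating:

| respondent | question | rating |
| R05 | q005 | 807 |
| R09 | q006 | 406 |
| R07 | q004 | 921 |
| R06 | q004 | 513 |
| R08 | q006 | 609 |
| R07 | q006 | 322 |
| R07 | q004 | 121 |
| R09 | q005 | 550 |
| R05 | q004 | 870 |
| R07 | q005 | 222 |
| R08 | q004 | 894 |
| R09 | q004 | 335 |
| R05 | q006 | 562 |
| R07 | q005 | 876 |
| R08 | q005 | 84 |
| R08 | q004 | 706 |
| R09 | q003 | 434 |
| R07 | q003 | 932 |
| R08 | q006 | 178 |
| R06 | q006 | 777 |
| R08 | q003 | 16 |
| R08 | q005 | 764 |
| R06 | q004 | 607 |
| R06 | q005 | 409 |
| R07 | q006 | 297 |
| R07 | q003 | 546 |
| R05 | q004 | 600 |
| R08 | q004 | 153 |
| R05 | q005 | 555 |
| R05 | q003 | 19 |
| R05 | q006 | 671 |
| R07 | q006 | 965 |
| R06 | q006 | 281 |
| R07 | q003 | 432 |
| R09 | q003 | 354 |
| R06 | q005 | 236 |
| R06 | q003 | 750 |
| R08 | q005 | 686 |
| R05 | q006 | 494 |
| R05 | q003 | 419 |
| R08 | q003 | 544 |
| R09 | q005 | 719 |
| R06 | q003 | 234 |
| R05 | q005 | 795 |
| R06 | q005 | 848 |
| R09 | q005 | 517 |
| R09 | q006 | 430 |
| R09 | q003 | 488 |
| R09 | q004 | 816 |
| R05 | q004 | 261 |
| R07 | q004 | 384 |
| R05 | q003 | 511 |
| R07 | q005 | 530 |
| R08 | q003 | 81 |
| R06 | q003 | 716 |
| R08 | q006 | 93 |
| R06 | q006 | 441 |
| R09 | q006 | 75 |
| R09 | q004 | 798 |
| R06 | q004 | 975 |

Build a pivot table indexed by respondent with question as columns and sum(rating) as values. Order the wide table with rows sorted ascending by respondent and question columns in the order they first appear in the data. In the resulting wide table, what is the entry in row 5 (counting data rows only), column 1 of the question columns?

With rows sorted ascending by respondent, row 5 is respondent=R09. question columns in first-appearance order: q005, q006, q004, q003; column 1 is q005.
Long rows with respondent=R09, question=q005: 550 + 719 + 517 = 1786.

1786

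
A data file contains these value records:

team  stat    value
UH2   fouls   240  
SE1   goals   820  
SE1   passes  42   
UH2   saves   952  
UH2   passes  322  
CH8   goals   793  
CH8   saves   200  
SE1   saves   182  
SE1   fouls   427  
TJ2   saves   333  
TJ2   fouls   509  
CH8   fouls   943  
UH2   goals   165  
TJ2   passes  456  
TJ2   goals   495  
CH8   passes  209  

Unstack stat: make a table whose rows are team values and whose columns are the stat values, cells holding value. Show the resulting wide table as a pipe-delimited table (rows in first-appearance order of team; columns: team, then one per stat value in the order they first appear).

| team | fouls | goals | passes | saves |
| UH2 | 240 | 165 | 322 | 952 |
| SE1 | 427 | 820 | 42 | 182 |
| CH8 | 943 | 793 | 209 | 200 |
| TJ2 | 509 | 495 | 456 | 333 |

Columns: team plus the 4 distinct stat values (fouls, goals, passes, saves).
For example, row UH2 column fouls takes value=240 from the long row (UH2, fouls).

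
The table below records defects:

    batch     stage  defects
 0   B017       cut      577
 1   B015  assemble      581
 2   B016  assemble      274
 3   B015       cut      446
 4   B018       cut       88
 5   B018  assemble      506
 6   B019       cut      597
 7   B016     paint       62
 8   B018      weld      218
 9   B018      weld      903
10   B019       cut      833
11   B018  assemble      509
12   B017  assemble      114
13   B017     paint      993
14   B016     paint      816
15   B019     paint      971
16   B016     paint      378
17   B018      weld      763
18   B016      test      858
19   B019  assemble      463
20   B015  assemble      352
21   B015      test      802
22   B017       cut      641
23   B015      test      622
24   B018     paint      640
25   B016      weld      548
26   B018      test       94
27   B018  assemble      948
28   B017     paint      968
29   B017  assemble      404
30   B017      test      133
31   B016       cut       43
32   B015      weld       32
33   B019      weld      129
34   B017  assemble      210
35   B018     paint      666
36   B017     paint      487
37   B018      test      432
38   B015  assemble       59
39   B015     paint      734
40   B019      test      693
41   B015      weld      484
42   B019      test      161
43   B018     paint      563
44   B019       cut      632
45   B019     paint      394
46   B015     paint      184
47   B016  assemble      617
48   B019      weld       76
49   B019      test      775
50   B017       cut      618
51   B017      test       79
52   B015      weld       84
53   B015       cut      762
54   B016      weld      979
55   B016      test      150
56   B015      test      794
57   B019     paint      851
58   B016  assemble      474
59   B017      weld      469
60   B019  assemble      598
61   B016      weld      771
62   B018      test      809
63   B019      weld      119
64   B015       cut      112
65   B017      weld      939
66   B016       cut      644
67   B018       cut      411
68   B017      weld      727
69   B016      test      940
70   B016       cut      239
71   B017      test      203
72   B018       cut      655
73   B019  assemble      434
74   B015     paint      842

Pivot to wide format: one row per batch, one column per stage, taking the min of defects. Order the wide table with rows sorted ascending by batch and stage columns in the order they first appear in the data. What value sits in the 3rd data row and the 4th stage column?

With rows sorted ascending by batch, row 3 is batch=B017. stage columns in first-appearance order: cut, assemble, paint, weld, test; column 4 is weld.
Long rows with batch=B017, stage=weld: min(469, 939, 727) = 469.

469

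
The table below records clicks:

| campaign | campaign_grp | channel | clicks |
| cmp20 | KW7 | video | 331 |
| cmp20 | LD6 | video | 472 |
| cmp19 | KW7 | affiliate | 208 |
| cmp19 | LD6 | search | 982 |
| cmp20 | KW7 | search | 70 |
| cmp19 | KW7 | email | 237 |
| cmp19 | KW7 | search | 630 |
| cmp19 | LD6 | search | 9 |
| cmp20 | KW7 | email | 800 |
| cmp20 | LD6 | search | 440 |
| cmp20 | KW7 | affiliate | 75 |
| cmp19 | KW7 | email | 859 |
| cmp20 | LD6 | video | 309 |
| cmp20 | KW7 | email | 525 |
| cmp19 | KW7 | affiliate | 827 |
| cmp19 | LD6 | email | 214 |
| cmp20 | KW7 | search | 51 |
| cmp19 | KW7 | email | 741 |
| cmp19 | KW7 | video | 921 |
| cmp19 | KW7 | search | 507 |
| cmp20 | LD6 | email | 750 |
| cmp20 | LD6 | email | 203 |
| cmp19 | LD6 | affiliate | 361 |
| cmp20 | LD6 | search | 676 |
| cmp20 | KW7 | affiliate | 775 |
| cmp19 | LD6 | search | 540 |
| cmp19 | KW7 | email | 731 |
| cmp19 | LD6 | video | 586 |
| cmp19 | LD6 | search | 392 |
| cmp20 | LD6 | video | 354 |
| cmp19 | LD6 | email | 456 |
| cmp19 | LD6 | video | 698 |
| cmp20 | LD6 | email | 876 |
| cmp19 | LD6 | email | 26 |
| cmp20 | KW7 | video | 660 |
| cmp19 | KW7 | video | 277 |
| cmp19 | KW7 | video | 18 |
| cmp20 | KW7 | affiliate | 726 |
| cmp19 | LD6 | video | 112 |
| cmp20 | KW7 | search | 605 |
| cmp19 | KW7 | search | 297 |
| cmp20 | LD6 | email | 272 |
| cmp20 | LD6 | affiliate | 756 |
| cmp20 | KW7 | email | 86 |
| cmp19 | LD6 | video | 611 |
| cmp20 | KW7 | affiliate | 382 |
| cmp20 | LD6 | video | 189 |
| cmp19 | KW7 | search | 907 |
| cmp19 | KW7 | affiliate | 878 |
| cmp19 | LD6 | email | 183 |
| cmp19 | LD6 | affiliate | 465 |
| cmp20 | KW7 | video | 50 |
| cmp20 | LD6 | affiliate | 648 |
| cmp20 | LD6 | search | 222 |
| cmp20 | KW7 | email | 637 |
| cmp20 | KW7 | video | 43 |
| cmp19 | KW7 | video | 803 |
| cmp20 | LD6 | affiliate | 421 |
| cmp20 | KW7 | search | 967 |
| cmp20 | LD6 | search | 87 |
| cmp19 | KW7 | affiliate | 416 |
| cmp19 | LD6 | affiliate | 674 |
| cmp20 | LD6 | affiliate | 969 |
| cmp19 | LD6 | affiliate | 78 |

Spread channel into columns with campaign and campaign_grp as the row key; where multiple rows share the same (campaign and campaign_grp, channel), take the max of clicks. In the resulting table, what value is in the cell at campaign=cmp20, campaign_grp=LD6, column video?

472

Rows with campaign=cmp20, campaign_grp=LD6 and channel=video: clicks values are 472, 309, 354, 189.
max(472, 309, 354, 189) = 472.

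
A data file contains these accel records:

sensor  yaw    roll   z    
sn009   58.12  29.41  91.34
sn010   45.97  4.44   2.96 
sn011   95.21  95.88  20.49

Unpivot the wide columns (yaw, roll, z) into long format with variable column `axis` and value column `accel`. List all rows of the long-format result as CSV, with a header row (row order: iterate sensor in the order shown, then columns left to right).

Each (sensor, column) pair becomes one row: 3 × 3 = 9 rows.
For example, (sn009, yaw) → accel=58.12.

sensor,axis,accel
sn009,yaw,58.12
sn009,roll,29.41
sn009,z,91.34
sn010,yaw,45.97
sn010,roll,4.44
sn010,z,2.96
sn011,yaw,95.21
sn011,roll,95.88
sn011,z,20.49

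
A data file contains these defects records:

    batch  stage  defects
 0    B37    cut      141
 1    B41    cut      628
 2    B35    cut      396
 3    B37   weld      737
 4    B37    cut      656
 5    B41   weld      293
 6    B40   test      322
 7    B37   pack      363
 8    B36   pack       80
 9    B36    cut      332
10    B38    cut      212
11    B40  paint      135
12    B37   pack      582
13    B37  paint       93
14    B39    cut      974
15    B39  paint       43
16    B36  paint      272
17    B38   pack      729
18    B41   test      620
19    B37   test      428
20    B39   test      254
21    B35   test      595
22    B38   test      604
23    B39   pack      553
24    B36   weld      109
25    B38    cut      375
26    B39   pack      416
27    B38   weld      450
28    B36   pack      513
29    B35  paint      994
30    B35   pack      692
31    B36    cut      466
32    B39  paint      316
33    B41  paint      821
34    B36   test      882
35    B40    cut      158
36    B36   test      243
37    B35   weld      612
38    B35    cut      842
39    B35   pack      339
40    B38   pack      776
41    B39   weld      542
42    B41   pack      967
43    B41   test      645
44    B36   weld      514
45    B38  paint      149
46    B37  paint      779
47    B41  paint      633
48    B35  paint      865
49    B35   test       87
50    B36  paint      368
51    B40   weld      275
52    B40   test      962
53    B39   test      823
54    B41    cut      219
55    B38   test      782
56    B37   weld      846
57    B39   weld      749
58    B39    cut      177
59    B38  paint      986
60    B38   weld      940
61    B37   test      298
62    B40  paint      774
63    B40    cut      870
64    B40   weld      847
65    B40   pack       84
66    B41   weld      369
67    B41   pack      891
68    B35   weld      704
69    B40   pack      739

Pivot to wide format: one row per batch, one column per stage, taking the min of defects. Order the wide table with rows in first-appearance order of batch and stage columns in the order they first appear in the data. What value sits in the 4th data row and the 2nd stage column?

With rows in first-appearance order of batch, row 4 is batch=B40. stage columns in first-appearance order: cut, weld, test, pack, paint; column 2 is weld.
Long rows with batch=B40, stage=weld: min(275, 847) = 275.

275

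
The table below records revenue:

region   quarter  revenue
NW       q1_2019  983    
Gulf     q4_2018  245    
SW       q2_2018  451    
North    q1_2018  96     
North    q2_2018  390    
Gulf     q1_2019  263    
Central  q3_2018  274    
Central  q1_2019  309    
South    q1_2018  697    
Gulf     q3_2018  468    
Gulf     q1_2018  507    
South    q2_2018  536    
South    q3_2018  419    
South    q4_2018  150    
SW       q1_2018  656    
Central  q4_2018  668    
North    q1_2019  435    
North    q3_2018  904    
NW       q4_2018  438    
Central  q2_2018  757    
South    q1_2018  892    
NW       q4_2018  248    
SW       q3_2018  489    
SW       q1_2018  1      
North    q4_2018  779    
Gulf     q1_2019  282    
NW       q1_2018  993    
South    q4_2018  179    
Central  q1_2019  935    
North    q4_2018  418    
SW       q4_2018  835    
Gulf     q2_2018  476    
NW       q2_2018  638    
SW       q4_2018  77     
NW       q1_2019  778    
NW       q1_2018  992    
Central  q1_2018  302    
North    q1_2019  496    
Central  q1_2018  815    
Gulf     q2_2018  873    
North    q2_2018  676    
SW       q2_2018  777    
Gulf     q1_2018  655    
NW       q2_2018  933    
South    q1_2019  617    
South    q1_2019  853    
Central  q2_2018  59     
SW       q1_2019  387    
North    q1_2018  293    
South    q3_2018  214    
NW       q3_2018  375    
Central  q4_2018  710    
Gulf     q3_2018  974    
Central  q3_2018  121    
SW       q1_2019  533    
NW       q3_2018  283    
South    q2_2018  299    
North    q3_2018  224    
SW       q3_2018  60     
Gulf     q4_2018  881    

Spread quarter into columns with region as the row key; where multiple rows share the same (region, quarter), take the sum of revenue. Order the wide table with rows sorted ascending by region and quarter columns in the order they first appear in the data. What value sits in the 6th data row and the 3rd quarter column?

With rows sorted ascending by region, row 6 is region=South. quarter columns in first-appearance order: q1_2019, q4_2018, q2_2018, q1_2018, q3_2018; column 3 is q2_2018.
Long rows with region=South, quarter=q2_2018: 536 + 299 = 835.

835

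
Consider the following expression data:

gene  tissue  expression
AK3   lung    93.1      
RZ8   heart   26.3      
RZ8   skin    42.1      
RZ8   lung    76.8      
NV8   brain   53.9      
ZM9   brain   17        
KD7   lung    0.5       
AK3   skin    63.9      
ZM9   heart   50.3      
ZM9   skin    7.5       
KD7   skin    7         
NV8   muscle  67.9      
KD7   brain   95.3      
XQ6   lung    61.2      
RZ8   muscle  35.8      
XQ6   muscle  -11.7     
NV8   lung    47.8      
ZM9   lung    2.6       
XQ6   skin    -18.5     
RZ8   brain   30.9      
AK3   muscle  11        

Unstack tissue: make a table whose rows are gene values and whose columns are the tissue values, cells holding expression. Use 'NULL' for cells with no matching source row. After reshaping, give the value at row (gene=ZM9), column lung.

The long row with gene=ZM9, tissue=lung has expression=2.6.

2.6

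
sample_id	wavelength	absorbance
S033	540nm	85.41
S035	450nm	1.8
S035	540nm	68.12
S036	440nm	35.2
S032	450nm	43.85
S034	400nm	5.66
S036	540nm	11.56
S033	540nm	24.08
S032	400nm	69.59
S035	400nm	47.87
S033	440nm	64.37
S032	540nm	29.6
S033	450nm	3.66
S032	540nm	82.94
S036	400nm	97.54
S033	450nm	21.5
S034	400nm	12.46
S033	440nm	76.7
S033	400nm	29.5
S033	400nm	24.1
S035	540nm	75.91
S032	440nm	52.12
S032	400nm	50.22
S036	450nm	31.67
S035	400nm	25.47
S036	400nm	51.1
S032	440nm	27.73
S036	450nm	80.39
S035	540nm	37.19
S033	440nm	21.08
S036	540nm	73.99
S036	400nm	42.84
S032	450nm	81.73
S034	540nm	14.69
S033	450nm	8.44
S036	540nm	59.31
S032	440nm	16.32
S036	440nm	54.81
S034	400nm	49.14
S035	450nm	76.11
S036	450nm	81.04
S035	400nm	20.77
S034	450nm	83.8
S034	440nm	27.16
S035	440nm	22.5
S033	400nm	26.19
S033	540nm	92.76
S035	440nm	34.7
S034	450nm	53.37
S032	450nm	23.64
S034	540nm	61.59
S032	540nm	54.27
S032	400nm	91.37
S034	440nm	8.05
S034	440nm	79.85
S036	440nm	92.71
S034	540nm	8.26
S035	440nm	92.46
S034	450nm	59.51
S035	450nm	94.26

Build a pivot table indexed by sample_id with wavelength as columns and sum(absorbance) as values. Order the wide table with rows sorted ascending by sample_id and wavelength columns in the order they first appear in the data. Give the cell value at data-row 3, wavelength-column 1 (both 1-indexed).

84.54

With rows sorted ascending by sample_id, row 3 is sample_id=S034. wavelength columns in first-appearance order: 540nm, 450nm, 440nm, 400nm; column 1 is 540nm.
Long rows with sample_id=S034, wavelength=540nm: 14.69 + 61.59 + 8.26 = 84.54.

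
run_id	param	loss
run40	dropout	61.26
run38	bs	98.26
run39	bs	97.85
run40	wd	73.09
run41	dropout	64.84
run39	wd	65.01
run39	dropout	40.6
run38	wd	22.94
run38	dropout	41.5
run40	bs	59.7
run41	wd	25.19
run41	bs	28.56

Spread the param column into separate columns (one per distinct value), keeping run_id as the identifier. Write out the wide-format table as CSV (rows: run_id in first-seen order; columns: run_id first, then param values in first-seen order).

run_id,dropout,bs,wd
run40,61.26,59.7,73.09
run38,41.5,98.26,22.94
run39,40.6,97.85,65.01
run41,64.84,28.56,25.19

Columns: run_id plus the 3 distinct param values (dropout, bs, wd).
For example, row run40 column dropout takes loss=61.26 from the long row (run40, dropout).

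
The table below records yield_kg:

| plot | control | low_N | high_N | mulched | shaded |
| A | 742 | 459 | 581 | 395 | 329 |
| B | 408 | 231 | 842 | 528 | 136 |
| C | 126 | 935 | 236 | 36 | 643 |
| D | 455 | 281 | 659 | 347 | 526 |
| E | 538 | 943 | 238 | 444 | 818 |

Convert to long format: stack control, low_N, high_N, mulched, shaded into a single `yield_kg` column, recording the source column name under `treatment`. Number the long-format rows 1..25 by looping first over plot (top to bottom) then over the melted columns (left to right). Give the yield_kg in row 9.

25 rows total (5 × 5). Row 9: index ⌊(9-1)/5⌋ = 1 into plot → B; (9-1) mod 5 = 3 into the melted columns → mulched.
So row 9 is (B, mulched, 528); yield_kg = 528.

528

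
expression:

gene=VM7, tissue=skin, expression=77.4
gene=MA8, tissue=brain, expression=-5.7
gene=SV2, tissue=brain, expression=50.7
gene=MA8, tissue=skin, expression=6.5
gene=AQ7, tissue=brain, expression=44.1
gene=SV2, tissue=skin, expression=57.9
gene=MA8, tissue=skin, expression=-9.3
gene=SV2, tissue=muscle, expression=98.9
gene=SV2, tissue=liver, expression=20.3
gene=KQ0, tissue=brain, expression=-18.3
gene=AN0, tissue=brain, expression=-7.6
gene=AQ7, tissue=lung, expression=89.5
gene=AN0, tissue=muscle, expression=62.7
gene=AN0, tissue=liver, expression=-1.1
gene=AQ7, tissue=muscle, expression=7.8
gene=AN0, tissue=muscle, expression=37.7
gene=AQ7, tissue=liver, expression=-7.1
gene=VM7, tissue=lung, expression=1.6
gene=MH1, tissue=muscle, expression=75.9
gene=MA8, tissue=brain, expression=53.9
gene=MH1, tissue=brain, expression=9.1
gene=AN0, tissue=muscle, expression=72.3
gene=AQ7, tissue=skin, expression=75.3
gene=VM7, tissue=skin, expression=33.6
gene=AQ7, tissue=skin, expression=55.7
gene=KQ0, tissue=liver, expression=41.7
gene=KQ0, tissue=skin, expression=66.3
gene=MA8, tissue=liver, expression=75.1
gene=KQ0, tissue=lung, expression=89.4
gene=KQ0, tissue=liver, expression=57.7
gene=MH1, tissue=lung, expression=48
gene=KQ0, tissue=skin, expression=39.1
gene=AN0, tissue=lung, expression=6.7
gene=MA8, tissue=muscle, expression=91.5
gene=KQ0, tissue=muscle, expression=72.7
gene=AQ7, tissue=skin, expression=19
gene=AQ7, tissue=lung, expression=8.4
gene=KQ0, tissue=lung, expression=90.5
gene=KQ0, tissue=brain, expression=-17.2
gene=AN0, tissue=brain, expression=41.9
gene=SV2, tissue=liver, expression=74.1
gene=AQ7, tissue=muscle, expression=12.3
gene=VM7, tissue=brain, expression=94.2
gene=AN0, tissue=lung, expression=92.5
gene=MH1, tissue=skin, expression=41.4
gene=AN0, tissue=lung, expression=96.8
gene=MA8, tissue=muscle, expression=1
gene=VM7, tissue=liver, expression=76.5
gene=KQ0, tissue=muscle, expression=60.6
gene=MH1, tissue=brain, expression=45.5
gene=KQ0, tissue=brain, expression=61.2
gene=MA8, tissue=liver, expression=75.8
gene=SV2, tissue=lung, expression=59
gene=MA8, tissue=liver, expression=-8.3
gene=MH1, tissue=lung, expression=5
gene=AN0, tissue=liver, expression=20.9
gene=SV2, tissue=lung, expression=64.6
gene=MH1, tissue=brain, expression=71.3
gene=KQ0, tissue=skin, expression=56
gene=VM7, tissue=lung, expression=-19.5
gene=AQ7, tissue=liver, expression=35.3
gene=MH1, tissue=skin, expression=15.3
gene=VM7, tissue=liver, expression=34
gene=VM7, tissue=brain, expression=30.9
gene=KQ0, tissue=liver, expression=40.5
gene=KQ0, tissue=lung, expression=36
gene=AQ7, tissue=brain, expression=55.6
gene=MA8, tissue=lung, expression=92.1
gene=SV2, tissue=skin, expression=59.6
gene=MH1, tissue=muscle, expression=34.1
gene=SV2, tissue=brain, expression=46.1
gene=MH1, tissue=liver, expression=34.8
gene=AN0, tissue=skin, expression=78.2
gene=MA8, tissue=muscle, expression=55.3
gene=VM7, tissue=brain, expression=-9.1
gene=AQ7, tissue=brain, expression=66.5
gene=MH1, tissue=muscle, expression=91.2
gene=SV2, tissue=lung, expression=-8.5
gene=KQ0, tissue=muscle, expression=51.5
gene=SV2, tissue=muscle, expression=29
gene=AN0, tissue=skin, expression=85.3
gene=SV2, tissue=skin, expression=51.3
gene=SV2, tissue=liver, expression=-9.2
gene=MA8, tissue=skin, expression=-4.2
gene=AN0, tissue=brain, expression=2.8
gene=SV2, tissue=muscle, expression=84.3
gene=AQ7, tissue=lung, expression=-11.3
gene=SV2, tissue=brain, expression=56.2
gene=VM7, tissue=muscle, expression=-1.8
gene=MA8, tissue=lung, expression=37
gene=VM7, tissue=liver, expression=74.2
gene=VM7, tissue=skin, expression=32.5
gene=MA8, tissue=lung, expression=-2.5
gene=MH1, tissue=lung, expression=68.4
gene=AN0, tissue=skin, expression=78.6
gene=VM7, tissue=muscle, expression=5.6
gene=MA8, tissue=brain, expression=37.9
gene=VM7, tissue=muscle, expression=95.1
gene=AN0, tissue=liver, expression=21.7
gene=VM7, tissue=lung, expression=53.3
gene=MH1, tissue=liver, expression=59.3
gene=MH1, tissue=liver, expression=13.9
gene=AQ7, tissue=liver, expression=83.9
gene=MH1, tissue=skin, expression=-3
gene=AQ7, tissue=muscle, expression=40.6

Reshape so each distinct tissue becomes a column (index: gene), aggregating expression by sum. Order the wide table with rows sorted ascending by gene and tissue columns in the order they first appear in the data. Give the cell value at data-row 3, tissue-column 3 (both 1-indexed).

With rows sorted ascending by gene, row 3 is gene=KQ0. tissue columns in first-appearance order: skin, brain, muscle, liver, lung; column 3 is muscle.
Long rows with gene=KQ0, tissue=muscle: 72.7 + 60.6 + 51.5 = 184.8.

184.8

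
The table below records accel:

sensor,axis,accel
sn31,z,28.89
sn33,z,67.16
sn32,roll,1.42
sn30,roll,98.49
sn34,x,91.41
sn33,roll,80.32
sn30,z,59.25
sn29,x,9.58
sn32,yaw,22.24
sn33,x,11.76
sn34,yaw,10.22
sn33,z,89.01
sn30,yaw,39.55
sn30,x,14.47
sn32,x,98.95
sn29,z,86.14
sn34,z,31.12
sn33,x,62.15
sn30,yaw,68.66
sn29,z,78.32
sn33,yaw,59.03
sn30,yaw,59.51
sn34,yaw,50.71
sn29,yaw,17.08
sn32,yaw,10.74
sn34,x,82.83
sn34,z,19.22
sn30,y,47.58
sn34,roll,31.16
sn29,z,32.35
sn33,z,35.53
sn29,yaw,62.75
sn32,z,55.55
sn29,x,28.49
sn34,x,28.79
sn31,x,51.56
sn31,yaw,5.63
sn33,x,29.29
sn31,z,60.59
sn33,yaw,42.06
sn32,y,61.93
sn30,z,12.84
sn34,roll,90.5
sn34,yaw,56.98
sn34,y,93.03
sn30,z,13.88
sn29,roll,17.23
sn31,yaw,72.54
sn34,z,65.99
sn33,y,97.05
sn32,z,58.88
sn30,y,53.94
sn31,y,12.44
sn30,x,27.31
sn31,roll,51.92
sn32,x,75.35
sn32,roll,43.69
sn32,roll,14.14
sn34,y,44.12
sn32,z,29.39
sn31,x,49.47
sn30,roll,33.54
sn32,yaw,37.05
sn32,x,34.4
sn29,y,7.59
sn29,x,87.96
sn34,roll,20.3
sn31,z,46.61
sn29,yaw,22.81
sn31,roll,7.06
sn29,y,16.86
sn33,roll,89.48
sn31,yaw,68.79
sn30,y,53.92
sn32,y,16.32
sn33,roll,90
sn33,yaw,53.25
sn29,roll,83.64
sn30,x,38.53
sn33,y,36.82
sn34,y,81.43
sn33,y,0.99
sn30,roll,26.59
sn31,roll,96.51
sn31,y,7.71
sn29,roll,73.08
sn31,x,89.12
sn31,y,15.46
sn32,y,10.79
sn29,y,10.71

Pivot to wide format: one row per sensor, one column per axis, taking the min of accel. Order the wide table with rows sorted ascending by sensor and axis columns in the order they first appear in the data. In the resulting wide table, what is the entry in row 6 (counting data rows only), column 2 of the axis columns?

20.3

With rows sorted ascending by sensor, row 6 is sensor=sn34. axis columns in first-appearance order: z, roll, x, yaw, y; column 2 is roll.
Long rows with sensor=sn34, axis=roll: min(31.16, 90.5, 20.3) = 20.3.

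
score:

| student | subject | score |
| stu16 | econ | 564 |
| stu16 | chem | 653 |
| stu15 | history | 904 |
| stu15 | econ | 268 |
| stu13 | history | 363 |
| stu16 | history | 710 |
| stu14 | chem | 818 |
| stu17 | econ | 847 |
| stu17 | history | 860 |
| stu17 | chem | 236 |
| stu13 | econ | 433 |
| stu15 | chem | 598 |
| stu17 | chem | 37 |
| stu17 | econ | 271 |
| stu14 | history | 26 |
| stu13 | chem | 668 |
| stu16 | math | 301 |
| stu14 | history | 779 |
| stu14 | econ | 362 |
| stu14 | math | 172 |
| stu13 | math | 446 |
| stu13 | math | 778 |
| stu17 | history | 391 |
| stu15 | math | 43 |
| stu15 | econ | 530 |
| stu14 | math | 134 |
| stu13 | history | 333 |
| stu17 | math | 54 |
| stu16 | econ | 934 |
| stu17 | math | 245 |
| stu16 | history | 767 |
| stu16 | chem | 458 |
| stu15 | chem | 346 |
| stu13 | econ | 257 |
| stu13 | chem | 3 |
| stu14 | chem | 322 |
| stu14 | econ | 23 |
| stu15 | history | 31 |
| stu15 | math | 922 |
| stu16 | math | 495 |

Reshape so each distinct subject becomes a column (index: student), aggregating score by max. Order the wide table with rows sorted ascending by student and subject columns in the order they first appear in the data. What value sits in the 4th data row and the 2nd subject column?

653

With rows sorted ascending by student, row 4 is student=stu16. subject columns in first-appearance order: econ, chem, history, math; column 2 is chem.
Long rows with student=stu16, subject=chem: max(653, 458) = 653.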